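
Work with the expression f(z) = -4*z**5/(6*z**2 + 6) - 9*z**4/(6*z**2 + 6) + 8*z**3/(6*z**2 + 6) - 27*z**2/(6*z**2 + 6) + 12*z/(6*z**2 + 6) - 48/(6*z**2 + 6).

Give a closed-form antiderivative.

The integrand splits into summands that can be handled one at a time.
Check: d/dz[-z**4/6 - z**3/2 + z**2 - 3*z - 5*atan(z)] = (-4*z**5 - 9*z**4 + 8*z**3 - 27*z**2 + 12*z - 48)/(6*z**2 + 6), which equals f(z).

An antiderivative is F(z) = -z**4/6 - z**3/2 + z**2 - 3*z - 5*atan(z).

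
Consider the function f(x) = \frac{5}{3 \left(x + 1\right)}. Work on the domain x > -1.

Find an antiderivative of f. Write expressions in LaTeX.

Any candidate F(x) must reproduce f(x) exactly when differentiated.
Check: d/dx[\frac{5 \log{\left(x + 1 \right)}}{3}] = \frac{5}{3 x + 3}, which equals f(x).

An antiderivative is F(x) = \frac{5 \log{\left(x + 1 \right)}}{3}.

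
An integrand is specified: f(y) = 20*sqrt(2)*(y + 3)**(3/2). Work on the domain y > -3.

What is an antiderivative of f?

Any candidate F(y) must reproduce f(y) exactly when differentiated.
Check: d/dy[8*y**2*sqrt(2*y + 6) + 48*y*sqrt(2*y + 6) + 72*sqrt(2*y + 6)] = (20*sqrt(2)*y**2 + 120*sqrt(2)*y + 180*sqrt(2))/sqrt(y + 3), which equals f(y).

An antiderivative is F(y) = 8*y**2*sqrt(2*y + 6) + 48*y*sqrt(2*y + 6) + 72*sqrt(2*y + 6).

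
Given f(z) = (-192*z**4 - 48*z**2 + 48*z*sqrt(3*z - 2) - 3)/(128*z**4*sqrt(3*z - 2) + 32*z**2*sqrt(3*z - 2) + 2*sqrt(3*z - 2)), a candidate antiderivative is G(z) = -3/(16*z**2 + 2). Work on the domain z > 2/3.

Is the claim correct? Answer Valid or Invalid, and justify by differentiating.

Invalid: d/dz[G] - f = 3/(2*sqrt(3*z - 2)), which is not 0.

d/dz[G] = 24*z/(64*z**4 + 16*z**2 + 1)
d/dz[G] - f(z) = 3/(2*sqrt(3*z - 2)) != 0.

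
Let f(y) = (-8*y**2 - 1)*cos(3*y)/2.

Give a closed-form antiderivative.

An antiderivative is F(y) = -4*y**2*sin(3*y)/3 - 8*y*cos(3*y)/9 + 7*sin(3*y)/54.

A candidate is checked by its d/dy: the result must match f(y).
Check: d/dy[-4*y**2*sin(3*y)/3 - 8*y*cos(3*y)/9 + 7*sin(3*y)/54] = -4*y**2*cos(3*y) - cos(3*y)/2, which equals f(y).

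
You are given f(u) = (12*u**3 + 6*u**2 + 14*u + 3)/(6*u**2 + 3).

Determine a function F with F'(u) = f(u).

An antiderivative is F(u) = u**2 + u + 2*log(u**2 + 1/2)/3.

Differentiate the proposed F(u) back; it has to land on f(u) exactly.
Check: d/du[u**2 + u + 2*log(u**2 + 1/2)/3] = (12*u**3 + 6*u**2 + 14*u + 3)/(6*u**2 + 3) = f(u).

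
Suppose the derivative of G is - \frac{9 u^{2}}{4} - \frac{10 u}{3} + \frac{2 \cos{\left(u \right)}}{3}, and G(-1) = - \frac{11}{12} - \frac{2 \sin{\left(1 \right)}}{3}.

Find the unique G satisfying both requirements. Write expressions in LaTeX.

G(u) = - \frac{3 u^{3}}{4} - \frac{5 u^{2}}{3} + \frac{2 \sin{\left(u \right)}}{3}

The integrand splits into summands that can be handled one at a time.
A general antiderivative is - \frac{3 u^{3}}{4} - \frac{5 u^{2}}{3} + \frac{2 \sin{\left(u \right)}}{3} + 1 + C.
The condition gives C = - \frac{11}{12} - \frac{2 \sin{\left(1 \right)}}{3} - (\frac{1}{12} - \frac{2 \sin{\left(1 \right)}}{3}) = -1.
So G(u) = - \frac{3 u^{3}}{4} - \frac{5 u^{2}}{3} + \frac{2 \sin{\left(u \right)}}{3}.
Check: d/du[- \frac{3 u^{3}}{4} - \frac{5 u^{2}}{3} + \frac{2 \sin{\left(u \right)}}{3}] = - \frac{9 u^{2}}{4} - \frac{10 u}{3} + \frac{2 \cos{\left(u \right)}}{3} = G'(u).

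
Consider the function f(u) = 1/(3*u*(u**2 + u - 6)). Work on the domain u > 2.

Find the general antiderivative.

Factor the denominator (3*u*(u - 2)*(u + 3)) and decompose: f = 1/(45*(u + 3)) + 1/(30*(u - 2)) - 1/(18*u); each piece integrates to a log, atan, or power term.
Check: d/du[(-5*log(u) + 3*log(u - 2) + 2*log(u + 3))/90] = 1/(3*u**3 + 3*u**2 - 18*u), which equals f(u).

F(u) = (-5*log(u) + 3*log(u - 2) + 2*log(u + 3))/90 + C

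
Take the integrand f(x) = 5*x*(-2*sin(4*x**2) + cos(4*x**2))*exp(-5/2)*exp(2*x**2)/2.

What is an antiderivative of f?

Recognize the product-rule pattern: f = u'v + uv' with u = 5*cos(4*x**2)/8, v = exp(2*x**2 - 5/2), so integration by parts undoes it.
Check: d/dx[5*exp(2*x**2 - 5/2)*cos(4*x**2)/8] = -5*x*exp(-5/2)*exp(2*x**2)*sin(4*x**2) + 5*x*exp(-5/2)*exp(2*x**2)*cos(4*x**2)/2, which equals f(x).

An antiderivative is F(x) = 5*exp(2*x**2 - 5/2)*cos(4*x**2)/8.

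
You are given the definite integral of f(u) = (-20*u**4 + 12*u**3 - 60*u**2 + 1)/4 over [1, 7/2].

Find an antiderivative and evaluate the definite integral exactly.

Antiderivative: F(u) = -u**5 + 3*u**4/4 - 5*u**3 + u/4; value = -39755/64

Whatever form F(u) takes, F'(u) = f(u) is non-negotiable.
F(u) = -u**5 + 3*u**4/4 - 5*u**3 + u/4 is an antiderivative of f.
Check: d/du[-u**5 + 3*u**4/4 - 5*u**3 + u/4] = -5*u**4 + 3*u**3 - 15*u**2 + 1/4, which equals f(u).
F(7/2) = -40075/64; F(1) = -5.
Integral = F(7/2) - F(1) = -39755/64.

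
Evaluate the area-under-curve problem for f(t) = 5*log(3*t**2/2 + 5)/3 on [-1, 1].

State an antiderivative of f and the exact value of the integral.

Antiderivative: F(t) = 5*t*log(3*t**2/2 + 5)/3 - 10*t/3 + 10*sqrt(30)*atan(sqrt(30)*t/10)/9; value = -20/3 + 20*sqrt(30)*atan(sqrt(30)/10)/9 + 10*log(13/2)/3

Since d/dt undoes antidifferentiation here, F'(t) = f(t) is required of F(t).
F(t) = 5*t*log(3*t**2/2 + 5)/3 - 10*t/3 + 10*sqrt(30)*atan(sqrt(30)*t/10)/9 is an antiderivative of f.
Check: d/dt[5*t*log(3*t**2/2 + 5)/3 - 10*t/3 + 10*sqrt(30)*atan(sqrt(30)*t/10)/9] = 5*log(3*t**2/2 + 5)/3 = f(t).
F(1) = -10/3 + 10*sqrt(30)*atan(sqrt(30)/10)/9 + 5*log(13/2)/3; F(-1) = -5*log(13/2)/3 - 10*sqrt(30)*atan(sqrt(30)/10)/9 + 10/3.
Integral = F(1) - F(-1) = -20/3 + 20*sqrt(30)*atan(sqrt(30)/10)/9 + 10*log(13/2)/3.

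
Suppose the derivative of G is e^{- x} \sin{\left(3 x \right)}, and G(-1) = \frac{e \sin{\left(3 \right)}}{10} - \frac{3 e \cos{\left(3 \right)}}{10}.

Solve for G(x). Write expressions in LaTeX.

G(x) = \frac{\left(- \sin{\left(3 x \right)} - 3 \cos{\left(3 x \right)}\right) e^{- x}}{10}

Check a candidate G(x) by differentiating: d/dx[G] must match the given G'(x).
A general antiderivative is - \frac{e^{- x} \sin{\left(3 x \right)}}{10} - \frac{3 e^{- x} \cos{\left(3 x \right)}}{10} + C.
The condition gives C = \frac{e \sin{\left(3 \right)}}{10} - \frac{3 e \cos{\left(3 \right)}}{10} - (\frac{e \sin{\left(3 \right)}}{10} - \frac{3 e \cos{\left(3 \right)}}{10}) = 0.
So G(x) = \frac{\left(- \sin{\left(3 x \right)} - 3 \cos{\left(3 x \right)}\right) e^{- x}}{10}.
Check: d/dx[\frac{\left(- \sin{\left(3 x \right)} - 3 \cos{\left(3 x \right)}\right) e^{- x}}{10}] = e^{- x} \sin{\left(3 x \right)} = G'(x).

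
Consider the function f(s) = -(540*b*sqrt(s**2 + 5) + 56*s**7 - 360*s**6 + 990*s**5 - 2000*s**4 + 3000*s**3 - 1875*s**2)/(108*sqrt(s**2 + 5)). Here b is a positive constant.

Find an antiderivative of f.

An antiderivative is F(s) = -5*b*s - (2*s**2/3 - 5*s/3)**3*sqrt(s**2 + 5)/4.

Check any antiderivative F(s) by computing F'(s) and comparing it with f(s).
Check: d/ds[-5*b*s - (2*s**2/3 - 5*s/3)**3*sqrt(s**2 + 5)/4] = (-540*b*sqrt(s**2 + 5) - 56*s**7 + 360*s**6 - 990*s**5 + 2000*s**4 - 3000*s**3 + 1875*s**2)/(108*sqrt(s**2 + 5)), which equals f(s).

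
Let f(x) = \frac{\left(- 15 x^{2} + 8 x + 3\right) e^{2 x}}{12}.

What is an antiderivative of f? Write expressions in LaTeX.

An antiderivative is F(x) = - \frac{5 x^{2} e^{2 x}}{8} + \frac{23 x e^{2 x}}{24} - \frac{17 e^{2 x}}{48}.

Recognize the product-rule pattern: f = u'v + uv' with u = - \frac{5 x^{2}}{8} + \frac{23 x}{24} - \frac{17}{48}, v = e^{2 x}, so integration by parts undoes it.
Check: d/dx[- \frac{5 x^{2} e^{2 x}}{8} + \frac{23 x e^{2 x}}{24} - \frac{17 e^{2 x}}{48}] = - \frac{5 x^{2} e^{2 x}}{4} + \frac{2 x e^{2 x}}{3} + \frac{e^{2 x}}{4}, which equals f(x).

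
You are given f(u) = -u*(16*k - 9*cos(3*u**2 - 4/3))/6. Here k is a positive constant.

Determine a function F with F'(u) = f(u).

A first test for any F(u): its u-derivative must equal f(u) identically.
Check: d/du[(-16*k*u**2 + 3*sin(3*u**2 - 4/3))/12] = -8*k*u/3 + 3*u*cos(3*u**2 - 4/3)/2, which equals f(u).

An antiderivative is F(u) = (-16*k*u**2 + 3*sin(3*u**2 - 4/3))/12.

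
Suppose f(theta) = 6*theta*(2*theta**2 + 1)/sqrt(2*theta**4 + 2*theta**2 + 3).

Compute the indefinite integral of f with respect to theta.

F(theta) = 3*sqrt(2*theta**4 + 2*theta**2 + 3) + C

f matches the chain-rule pattern g'(h)*h' with inner function h(theta) = 2*theta**4 + 2*theta**2 + 3; substituting u = h(theta) collapses the integral.
Check: d/dtheta[3*sqrt(2*theta**4 + 2*theta**2 + 3)] = (12*theta**3 + 6*theta)/sqrt(2*theta**4 + 2*theta**2 + 3), which equals f(theta).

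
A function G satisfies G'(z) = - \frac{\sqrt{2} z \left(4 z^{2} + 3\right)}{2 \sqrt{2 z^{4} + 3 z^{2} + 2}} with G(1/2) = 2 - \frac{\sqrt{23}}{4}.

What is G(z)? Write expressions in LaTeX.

G(z) = - \frac{\sqrt{2} \sqrt{2 z^{4} + 3 z^{2} + 2} - 4}{2}

The substitution u = z^{4} + \frac{3 z^{2}}{2} + 1 works: G'(z) is exactly (dG/du)*(du/dz) for that inner function.
A general antiderivative is - \sqrt{z^{4} + \frac{3 z^{2}}{2} + 1} + C.
The condition gives C = 2 - \frac{\sqrt{23}}{4} - (- \frac{\sqrt{23}}{4}) = 2.
So G(z) = - \frac{\sqrt{2} \sqrt{2 z^{4} + 3 z^{2} + 2} - 4}{2}.
Check: d/dz[- \frac{\sqrt{2} \sqrt{2 z^{4} + 3 z^{2} + 2} - 4}{2}] = \frac{- 4 \sqrt{2} z^{3} - 3 \sqrt{2} z}{2 \sqrt{2 z^{4} + 3 z^{2} + 2}}, which equals G'(z).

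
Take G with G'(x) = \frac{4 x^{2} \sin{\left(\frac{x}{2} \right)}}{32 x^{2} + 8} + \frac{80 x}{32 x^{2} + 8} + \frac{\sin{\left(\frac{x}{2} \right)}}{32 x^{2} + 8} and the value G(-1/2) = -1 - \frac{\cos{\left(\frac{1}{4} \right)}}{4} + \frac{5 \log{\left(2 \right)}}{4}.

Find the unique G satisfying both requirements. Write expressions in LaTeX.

G(x) = \frac{5 \log{\left(4 x^{2} + 1 \right)}}{4} - \frac{\cos{\left(\frac{x}{2} \right)}}{4} - 1

Integrate term by term and add the pieces.
A general antiderivative is \frac{5 \log{\left(4 x^{2} + 1 \right)}}{4} - \frac{\cos{\left(\frac{x}{2} \right)}}{4} + C.
The condition gives C = -1 - \frac{\cos{\left(\frac{1}{4} \right)}}{4} + \frac{5 \log{\left(2 \right)}}{4} - (- \frac{\cos{\left(\frac{1}{4} \right)}}{4} + \frac{5 \log{\left(2 \right)}}{4}) = -1.
So G(x) = \frac{5 \log{\left(4 x^{2} + 1 \right)}}{4} - \frac{\cos{\left(\frac{x}{2} \right)}}{4} - 1.
Check: d/dx[\frac{5 \log{\left(4 x^{2} + 1 \right)}}{4} - \frac{\cos{\left(\frac{x}{2} \right)}}{4} - 1] = \frac{4 x^{2} \sin{\left(\frac{x}{2} \right)} + 80 x + \sin{\left(\frac{x}{2} \right)}}{32 x^{2} + 8}, which equals G'(x).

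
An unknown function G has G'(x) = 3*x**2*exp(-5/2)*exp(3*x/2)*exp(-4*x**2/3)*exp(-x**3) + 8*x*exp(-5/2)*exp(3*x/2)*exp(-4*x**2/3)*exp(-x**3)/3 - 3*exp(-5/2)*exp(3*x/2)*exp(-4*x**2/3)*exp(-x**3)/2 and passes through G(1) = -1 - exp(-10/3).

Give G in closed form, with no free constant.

G'(x) matches the chain-rule pattern g'(h)*h' with inner function h(x) = -x**3 - 4*x**2/3 + 3*x/2 - 5/2; substituting u = h(x) collapses the integral.
A general antiderivative is -exp(-x**3 - 4*x**2/3 + 3*x/2 - 5/2) + C.
The condition gives C = -1 - exp(-10/3) - (-exp(-10/3)) = -1.
So G(x) = (-1 - exp(5/2)*exp(-3*x/2)*exp(4*x**2/3)*exp(x**3))*exp(-5/2)*exp(3*x/2)*exp(-4*x**2/3)*exp(-x**3).
Check: d/dx[(-1 - exp(5/2)*exp(-3*x/2)*exp(4*x**2/3)*exp(x**3))*exp(-5/2)*exp(3*x/2)*exp(-4*x**2/3)*exp(-x**3)] = (18*x**2*exp(3*x) + 16*x*exp(3*x) - 9*exp(3*x))*exp(-5/2)*exp(-3*x/2)*exp(-4*x**2/3)*exp(-x**3)/6, which equals G'(x).

G(x) = (-1 - exp(5/2)*exp(-3*x/2)*exp(4*x**2/3)*exp(x**3))*exp(-5/2)*exp(3*x/2)*exp(-4*x**2/3)*exp(-x**3)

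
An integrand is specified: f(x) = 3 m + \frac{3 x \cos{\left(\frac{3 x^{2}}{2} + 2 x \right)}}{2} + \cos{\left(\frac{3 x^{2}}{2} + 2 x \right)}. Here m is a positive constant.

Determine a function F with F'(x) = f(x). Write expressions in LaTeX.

The integrand splits into summands that can be handled one at a time.
Check: d/dx[\frac{6 m x + \sin{\left(\frac{3 x^{2}}{2} + 2 x \right)}}{2}] = 3 m + \frac{3 x \cos{\left(\frac{3 x^{2}}{2} + 2 x \right)}}{2} + \cos{\left(\frac{3 x^{2}}{2} + 2 x \right)} = f(x).

An antiderivative is F(x) = \frac{6 m x + \sin{\left(\frac{3 x^{2}}{2} + 2 x \right)}}{2}.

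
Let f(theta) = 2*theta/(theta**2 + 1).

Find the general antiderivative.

f matches the chain-rule pattern g'(h)*h' with inner function h(theta) = theta**2 + 1; substituting u = h(theta) collapses the integral.
Check: d/dtheta[log(theta**2 + 1)] = 2*theta/(theta**2 + 1) = f(theta).

F(theta) = log(theta**2 + 1) + C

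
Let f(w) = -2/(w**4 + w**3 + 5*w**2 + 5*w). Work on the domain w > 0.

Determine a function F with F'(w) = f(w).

An antiderivative is F(w) = (-12*log(w) + 10*log(w + 1) + log(w**2 + 5) + 2*sqrt(5)*atan(sqrt(5)*w/5))/30.

The denominator factors as w*(w + 1)*(w**2 + 5); partial fractions split f into directly integrable pieces: (w + 5)/(15*(w**2 + 5)) + 1/(3*(w + 1)) - 2/(5*w).
Check: d/dw[(-12*log(w) + 10*log(w + 1) + log(w**2 + 5) + 2*sqrt(5)*atan(sqrt(5)*w/5))/30] = -2/(w**4 + w**3 + 5*w**2 + 5*w) = f(w).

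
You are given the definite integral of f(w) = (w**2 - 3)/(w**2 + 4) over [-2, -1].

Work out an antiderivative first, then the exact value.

Antiderivative: F(w) = (2*w - 7*atan(w/2))/2; value = -7*pi/8 + 1 + 7*atan(1/2)/2

A first test for any F(w): its w-derivative must equal f(w) identically.
F(w) = (2*w - 7*atan(w/2))/2 is an antiderivative of f.
Check: d/dw[(2*w - 7*atan(w/2))/2] = (w**2 - 3)/(w**2 + 4) = f(w).
F(-1) = -1 + 7*atan(1/2)/2; F(-2) = -2 + 7*pi/8.
Integral = F(-1) - F(-2) = -7*pi/8 + 1 + 7*atan(1/2)/2.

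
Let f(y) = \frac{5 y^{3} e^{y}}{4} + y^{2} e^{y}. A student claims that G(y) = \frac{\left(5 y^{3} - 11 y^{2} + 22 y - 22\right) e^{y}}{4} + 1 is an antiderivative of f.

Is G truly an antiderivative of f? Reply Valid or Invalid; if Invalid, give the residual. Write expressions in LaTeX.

d/dy[G] = \frac{5 y^{3} e^{y}}{4} + y^{2} e^{y}
This equals f(y) exactly, so the claim holds.

Valid - the claim checks out under differentiation.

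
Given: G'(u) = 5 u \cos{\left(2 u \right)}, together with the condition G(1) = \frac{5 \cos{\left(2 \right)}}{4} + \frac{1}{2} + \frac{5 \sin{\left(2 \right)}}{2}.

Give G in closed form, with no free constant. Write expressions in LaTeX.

G(u) = \frac{5 u \sin{\left(2 u \right)}}{2} + \frac{5 \cos{\left(2 u \right)}}{4} + \frac{1}{2}

Recover the given G'(u) by differentiating a candidate G(u); any mismatch rules it out.
A general antiderivative is \frac{5 u \sin{\left(2 u \right)}}{2} + \frac{5 \cos{\left(2 u \right)}}{4} + C.
The condition gives C = \frac{5 \cos{\left(2 \right)}}{4} + \frac{1}{2} + \frac{5 \sin{\left(2 \right)}}{2} - (\frac{5 \cos{\left(2 \right)}}{4} + \frac{5 \sin{\left(2 \right)}}{2}) = \frac{1}{2}.
So G(u) = \frac{5 u \sin{\left(2 u \right)}}{2} + \frac{5 \cos{\left(2 u \right)}}{4} + \frac{1}{2}.
Check: d/du[\frac{5 u \sin{\left(2 u \right)}}{2} + \frac{5 \cos{\left(2 u \right)}}{4} + \frac{1}{2}] = 5 u \cos{\left(2 u \right)} = G'(u).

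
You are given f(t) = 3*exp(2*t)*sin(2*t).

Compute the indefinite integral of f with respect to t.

F(t) = 3*exp(2*t)*sin(2*t)/4 - 3*exp(2*t)*cos(2*t)/4 + C

Whatever form F(t) takes, F'(t) = f(t) is non-negotiable.
Check: d/dt[3*exp(2*t)*sin(2*t)/4 - 3*exp(2*t)*cos(2*t)/4] = 3*exp(2*t)*sin(2*t) = f(t).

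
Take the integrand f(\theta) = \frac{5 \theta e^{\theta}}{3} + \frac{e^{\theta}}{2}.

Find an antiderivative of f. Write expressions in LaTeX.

An antiderivative is F(\theta) = \frac{\left(10 \theta - 7\right) e^{\theta}}{6}.

Recognize the product-rule pattern: f = u'v + uv' with u = \frac{5 \theta}{3} - \frac{7}{6}, v = e^{\theta}, so integration by parts undoes it.
Check: d/d\theta[\frac{\left(10 \theta - 7\right) e^{\theta}}{6}] = \frac{5 \theta e^{\theta}}{3} + \frac{e^{\theta}}{2} = f(\theta).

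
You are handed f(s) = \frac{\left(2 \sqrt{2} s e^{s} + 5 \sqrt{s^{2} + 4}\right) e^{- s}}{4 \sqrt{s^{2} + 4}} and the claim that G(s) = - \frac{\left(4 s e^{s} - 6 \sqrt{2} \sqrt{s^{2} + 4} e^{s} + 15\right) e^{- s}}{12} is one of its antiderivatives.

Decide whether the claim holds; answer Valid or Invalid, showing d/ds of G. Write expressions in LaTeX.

Invalid: d/ds[G] - f = - \frac{1}{3}, which is not 0.

d/ds[G] = \frac{\left(6 \sqrt{2} s e^{s} - 4 \sqrt{s^{2} + 4} e^{s} + 15 \sqrt{s^{2} + 4}\right) e^{- s}}{12 \sqrt{s^{2} + 4}}
d/ds[G] - f(s) = - \frac{1}{3} != 0.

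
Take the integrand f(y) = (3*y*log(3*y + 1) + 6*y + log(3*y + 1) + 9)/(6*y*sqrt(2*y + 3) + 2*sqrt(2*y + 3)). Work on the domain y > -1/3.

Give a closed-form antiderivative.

f has the shape u'v + uv' for u = sqrt(2*y + 3)/2 and v = log(3*y + 1) — it is the derivative of the product u*v.
Check: d/dy[sqrt(2*y + 3)*log(3*y + 1)/2] = (3*y*log(3*y + 1) + 6*y + log(3*y + 1) + 9)/(6*y*sqrt(2*y + 3) + 2*sqrt(2*y + 3)) = f(y).

An antiderivative is F(y) = sqrt(2*y + 3)*log(3*y + 1)/2.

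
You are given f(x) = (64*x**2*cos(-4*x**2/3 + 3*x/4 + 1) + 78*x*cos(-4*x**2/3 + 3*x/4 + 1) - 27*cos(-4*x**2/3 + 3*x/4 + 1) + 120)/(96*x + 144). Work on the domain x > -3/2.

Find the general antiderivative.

For F(x) to be correct the identity F'(x) - f(x) = 0 must hold.
Check: d/dx[5*log(x + 3/2)/4 - sin(-4*x**2/3 + 3*x/4 + 1)/4] = (64*x**2*cos(-4*x**2/3 + 3*x/4 + 1) + 78*x*cos(-4*x**2/3 + 3*x/4 + 1) - 27*cos(-4*x**2/3 + 3*x/4 + 1) + 120)/(96*x + 144) = f(x).

F(x) = 5*log(x + 3/2)/4 - sin(-4*x**2/3 + 3*x/4 + 1)/4 + C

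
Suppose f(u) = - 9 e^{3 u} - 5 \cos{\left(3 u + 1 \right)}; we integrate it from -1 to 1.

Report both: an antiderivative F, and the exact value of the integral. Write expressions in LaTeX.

Antiderivative: F(u) = - 3 e^{3 u} - \frac{5 \sin{\left(3 u + 1 \right)}}{3}; value = - 3 e^{3} - \frac{5 \sin{\left(2 \right)}}{3} + \frac{3}{e^{3}} - \frac{5 \sin{\left(4 \right)}}{3}

The integrand splits into summands that can be handled one at a time.
F(u) = - 3 e^{3 u} - \frac{5 \sin{\left(3 u + 1 \right)}}{3} is an antiderivative of f.
Check: d/du[- 3 e^{3 u} - \frac{5 \sin{\left(3 u + 1 \right)}}{3}] = - 9 e^{3 u} - 5 \cos{\left(3 u + 1 \right)} = f(u).
F(1) = - 3 e^{3} - \frac{5 \sin{\left(4 \right)}}{3}; F(-1) = - \frac{3}{e^{3}} + \frac{5 \sin{\left(2 \right)}}{3}.
Integral = F(1) - F(-1) = - 3 e^{3} - \frac{5 \sin{\left(2 \right)}}{3} + \frac{3}{e^{3}} - \frac{5 \sin{\left(4 \right)}}{3}.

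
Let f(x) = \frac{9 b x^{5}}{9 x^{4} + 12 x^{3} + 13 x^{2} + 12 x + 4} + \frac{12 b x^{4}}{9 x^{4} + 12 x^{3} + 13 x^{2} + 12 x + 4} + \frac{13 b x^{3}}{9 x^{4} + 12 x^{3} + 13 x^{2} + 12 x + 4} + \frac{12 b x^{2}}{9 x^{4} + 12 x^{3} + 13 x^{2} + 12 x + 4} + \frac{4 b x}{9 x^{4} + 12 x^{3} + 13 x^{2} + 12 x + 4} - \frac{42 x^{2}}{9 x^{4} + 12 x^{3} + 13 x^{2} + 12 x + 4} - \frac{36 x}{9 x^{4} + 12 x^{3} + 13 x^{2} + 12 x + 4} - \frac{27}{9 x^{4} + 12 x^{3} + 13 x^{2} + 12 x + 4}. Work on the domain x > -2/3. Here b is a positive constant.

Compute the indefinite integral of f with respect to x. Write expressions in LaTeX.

The integrand splits into summands that can be handled one at a time.
Check: d/dx[\frac{b x^{2} \left(3 x + 2\right) - 6 \left(3 x + 2\right) \operatorname{atan}{\left(x \right)} + 10}{2 \left(3 x + 2\right)}] = \frac{9 b x^{5} + 12 b x^{4} + 13 b x^{3} + 12 b x^{2} + 4 b x - 42 x^{2} - 36 x - 27}{9 x^{4} + 12 x^{3} + 13 x^{2} + 12 x + 4}, which equals f(x).

F(x) = \frac{b x^{2} \left(3 x + 2\right) - 6 \left(3 x + 2\right) \operatorname{atan}{\left(x \right)} + 10}{2 \left(3 x + 2\right)} + C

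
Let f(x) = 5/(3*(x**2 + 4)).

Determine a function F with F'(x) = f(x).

An antiderivative is F(x) = 5*atan(x/2)/6.

An antiderivative F(x) passes only if d/dx[F] lands on f(x) exactly.
Check: d/dx[5*atan(x/2)/6] = 5/(3*x**2 + 12), which equals f(x).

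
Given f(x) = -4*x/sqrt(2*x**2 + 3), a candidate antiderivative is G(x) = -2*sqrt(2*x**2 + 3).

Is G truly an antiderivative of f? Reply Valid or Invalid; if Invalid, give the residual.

d/dx[G] = -4*x/sqrt(2*x**2 + 3)
This equals f(x) exactly, so the claim holds.

Valid - differentiating G returns exactly f.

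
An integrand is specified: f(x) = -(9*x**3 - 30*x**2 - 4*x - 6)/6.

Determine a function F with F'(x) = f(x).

An antiderivative is F(x) = x*(-9*x**3 + 40*x**2 + 8*x + 24)/24.

For F(x) to be correct the identity F'(x) - f(x) = 0 must hold.
Check: d/dx[x*(-9*x**3 + 40*x**2 + 8*x + 24)/24] = -3*x**3/2 + 5*x**2 + 2*x/3 + 1, which equals f(x).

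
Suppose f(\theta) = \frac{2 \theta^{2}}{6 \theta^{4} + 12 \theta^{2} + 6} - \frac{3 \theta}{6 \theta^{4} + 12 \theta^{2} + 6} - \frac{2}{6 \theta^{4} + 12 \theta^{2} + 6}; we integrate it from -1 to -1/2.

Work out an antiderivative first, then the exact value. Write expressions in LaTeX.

f has the shape u'v + uv' for u = \frac{1}{4 \theta^{2} + 4} and v = 1 - \frac{4 \theta}{3} — it is the derivative of the product u*v.
F(\theta) = \frac{3 - 4 \theta}{12 \theta^{2} + 12} is an antiderivative of f.
Check: d/d\theta[\frac{3 - 4 \theta}{12 \theta^{2} + 12}] = \frac{2 \theta^{2} - 3 \theta - 2}{6 \theta^{4} + 12 \theta^{2} + 6}, which equals f(\theta).
F(-1/2) = \frac{1}{3}; F(-1) = \frac{7}{24}.
Integral = F(-1/2) - F(-1) = \frac{1}{24}.

Antiderivative: F(\theta) = \frac{3 - 4 \theta}{12 \theta^{2} + 12}; value = \frac{1}{24}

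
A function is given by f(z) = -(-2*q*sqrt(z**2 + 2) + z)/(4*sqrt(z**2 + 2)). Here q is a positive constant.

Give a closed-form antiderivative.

An antiderivative is F(z) = q*z/2 - sqrt(z**2 + 2)/4.

Check any antiderivative F(z) by computing F'(z) and comparing it with f(z).
Check: d/dz[q*z/2 - sqrt(z**2 + 2)/4] = (2*q*sqrt(z**2 + 2) - z)/(4*sqrt(z**2 + 2)), which equals f(z).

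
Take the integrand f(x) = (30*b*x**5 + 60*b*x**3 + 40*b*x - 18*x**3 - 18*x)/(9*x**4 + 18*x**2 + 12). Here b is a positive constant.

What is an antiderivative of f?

An antiderivative is F(x) = 5*b*x**2/3 - log(x**4/2 + x**2 + 2/3)/2.

Since d/dx undoes antidifferentiation here, F'(x) = f(x) is required of F(x).
Check: d/dx[5*b*x**2/3 - log(x**4/2 + x**2 + 2/3)/2] = (30*b*x**5 + 60*b*x**3 + 40*b*x - 18*x**3 - 18*x)/(9*x**4 + 18*x**2 + 12) = f(x).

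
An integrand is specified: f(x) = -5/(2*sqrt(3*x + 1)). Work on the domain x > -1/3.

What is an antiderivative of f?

A first test for any F(x): its x-derivative must equal f(x) identically.
Check: d/dx[-5*sqrt(3*x + 1)/3] = -5/(2*sqrt(3*x + 1)) = f(x).

An antiderivative is F(x) = -5*sqrt(3*x + 1)/3.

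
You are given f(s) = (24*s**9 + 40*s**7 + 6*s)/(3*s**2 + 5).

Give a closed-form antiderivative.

A candidate is checked by its d/ds: the result must match f(s).
Check: d/ds[s**8 + log(s**2 + 5/3)] = (24*s**9 + 40*s**7 + 6*s)/(3*s**2 + 5) = f(s).

An antiderivative is F(s) = s**8 + log(s**2 + 5/3).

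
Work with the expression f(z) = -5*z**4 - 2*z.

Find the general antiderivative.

Integrate term by term and add the pieces.
Check: d/dz[-z**5 - z**2] = -5*z**4 - 2*z = f(z).

F(z) = -z**5 - z**2 + C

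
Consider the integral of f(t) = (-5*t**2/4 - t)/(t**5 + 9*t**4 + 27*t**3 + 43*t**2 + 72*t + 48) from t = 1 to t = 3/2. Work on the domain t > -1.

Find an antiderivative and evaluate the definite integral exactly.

Factor the denominator (4*(t + 1)*(t + 4)**2*(t**2 + 3)) and decompose: f = -(271*t + 417)/(5776*(t**2 + 3)) + 175/(3249*(t + 4)) + 16/(57*(t + 4)**2) - 1/(144*(t + 1)); each piece integrates to a log, atan, or power term.
F(t) = -log(t + 1)/144 + 175*log(t + 4)/3249 - 271*log(t**2 + 3)/11552 - 139*sqrt(3)*atan(sqrt(3)*t/3)/5776 - 16/(57*t + 228) is an antiderivative of f.
Check: d/dt[-log(t + 1)/144 + 175*log(t + 4)/3249 - 271*log(t**2 + 3)/11552 - 139*sqrt(3)*atan(sqrt(3)*t/3)/5776 - 16/(57*t + 228)] = (-5*t**2 - 4*t)/(4*t**5 + 36*t**4 + 108*t**3 + 172*t**2 + 288*t + 192), which equals f(t).
F(3/2) = -32/627 - 271*log(21/4)/11552 - 139*sqrt(3)*atan(sqrt(3)/2)/5776 - log(5/2)/144 + 175*log(11/2)/3249; F(1) = -16/285 - 271*log(4)/11552 - 139*sqrt(3)*pi/34656 - log(2)/144 + 175*log(5)/3249.
Integral = F(3/2) - F(1) = -175*log(5)/3249 - 271*log(21/4)/11552 - 139*sqrt(3)*atan(sqrt(3)/2)/5776 - log(5/2)/144 + log(2)/144 + 16/3135 + 139*sqrt(3)*pi/34656 + 271*log(4)/11552 + 175*log(11/2)/3249.

Antiderivative: F(t) = -log(t + 1)/144 + 175*log(t + 4)/3249 - 271*log(t**2 + 3)/11552 - 139*sqrt(3)*atan(sqrt(3)*t/3)/5776 - 16/(57*t + 228); value = -175*log(5)/3249 - 271*log(21/4)/11552 - 139*sqrt(3)*atan(sqrt(3)/2)/5776 - log(5/2)/144 + log(2)/144 + 16/3135 + 139*sqrt(3)*pi/34656 + 271*log(4)/11552 + 175*log(11/2)/3249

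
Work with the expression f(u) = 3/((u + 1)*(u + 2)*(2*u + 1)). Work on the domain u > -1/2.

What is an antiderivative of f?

An antiderivative is F(u) = 2*log(u + 1/2) - 3*log(u + 1) + log(u + 2).

Factor the denominator ((u + 1)*(u + 2)*(2*u + 1)) and decompose: f = 4/(2*u + 1) + 1/(u + 2) - 3/(u + 1); each piece integrates to a log, atan, or power term.
Check: d/du[2*log(u + 1/2) - 3*log(u + 1) + log(u + 2)] = 3/(2*u**3 + 7*u**2 + 7*u + 2), which equals f(u).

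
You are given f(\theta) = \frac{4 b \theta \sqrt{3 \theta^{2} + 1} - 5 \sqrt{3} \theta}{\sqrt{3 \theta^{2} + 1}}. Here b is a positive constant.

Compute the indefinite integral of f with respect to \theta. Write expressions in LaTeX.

F(\theta) = \frac{\sqrt{3} \left(2 \sqrt{3} b \theta^{2} - 5 \sqrt{3 \theta^{2} + 1}\right)}{3} + C

An antiderivative F(\theta) passes only if d/d\theta[F] lands on f(\theta) exactly.
Check: d/d\theta[\frac{\sqrt{3} \left(2 \sqrt{3} b \theta^{2} - 5 \sqrt{3 \theta^{2} + 1}\right)}{3}] = \frac{4 b \theta \sqrt{3 \theta^{2} + 1} - 5 \sqrt{3} \theta}{\sqrt{3 \theta^{2} + 1}} = f(\theta).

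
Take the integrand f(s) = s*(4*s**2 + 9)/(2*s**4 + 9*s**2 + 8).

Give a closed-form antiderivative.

The substitution u = s**4/3 + 3*s**2/2 + 4/3 works: f is exactly (dF/du)*(du/ds) for that inner function.
Check: d/ds[log(2*s**4 + 9*s**2 + 8)/2] = (4*s**3 + 9*s)/(2*s**4 + 9*s**2 + 8), which equals f(s).

An antiderivative is F(s) = log(2*s**4 + 9*s**2 + 8)/2.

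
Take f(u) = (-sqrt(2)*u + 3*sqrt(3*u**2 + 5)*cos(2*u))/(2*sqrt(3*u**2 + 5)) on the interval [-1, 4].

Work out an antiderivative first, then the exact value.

Whatever form F(u) takes, F'(u) = f(u) is non-negotiable.
F(u) = (-2*sqrt(2)*sqrt(3*u**2 + 5) + 9*sin(2*u))/12 is an antiderivative of f.
Check: d/du[(-2*sqrt(2)*sqrt(3*u**2 + 5) + 9*sin(2*u))/12] = (-sqrt(2)*u + 3*sqrt(3*u**2 + 5)*cos(2*u))/(2*sqrt(3*u**2 + 5)) = f(u).
F(4) = -sqrt(106)/6 + 3*sin(8)/4; F(-1) = -3*sin(2)/4 - 2/3.
Integral = F(4) - F(-1) = -sqrt(106)/6 + 2/3 + 3*sin(2)/4 + 3*sin(8)/4.

Antiderivative: F(u) = (-2*sqrt(2)*sqrt(3*u**2 + 5) + 9*sin(2*u))/12; value = -sqrt(106)/6 + 2/3 + 3*sin(2)/4 + 3*sin(8)/4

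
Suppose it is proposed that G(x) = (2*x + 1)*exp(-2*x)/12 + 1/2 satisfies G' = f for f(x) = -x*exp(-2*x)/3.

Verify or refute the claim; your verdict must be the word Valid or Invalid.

Valid - the claim checks out under differentiation.

d/dx[G] = -x*exp(-2*x)/3
This equals f(x) exactly, so the claim holds.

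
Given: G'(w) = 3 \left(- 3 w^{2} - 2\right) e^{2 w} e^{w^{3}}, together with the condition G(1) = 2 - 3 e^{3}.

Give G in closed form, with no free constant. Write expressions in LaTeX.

G'(w) matches the chain-rule pattern g'(h)*h' with inner function h(w) = w^{3} + 2 w; substituting u = h(w) collapses the integral.
A general antiderivative is - 3 e^{w^{3} + 2 w} + C.
The condition gives C = 2 - 3 e^{3} - (- 3 e^{3}) = 2.
So G(w) = - 3 e^{2 w} e^{w^{3}} + 2.
Check: d/dw[- 3 e^{2 w} e^{w^{3}} + 2] = - 9 w^{2} e^{2 w} e^{w^{3}} - 6 e^{2 w} e^{w^{3}}, which equals G'(w).

G(w) = - 3 e^{2 w} e^{w^{3}} + 2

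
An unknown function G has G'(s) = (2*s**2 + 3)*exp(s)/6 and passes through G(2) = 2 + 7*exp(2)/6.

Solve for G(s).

Recognize the product-rule pattern: G'(s) = u'v + uv' with u = s**2/3 - 2*s/3 + 7/6, v = exp(s), so integration by parts undoes it.
A general antiderivative is (2*s**2 - 4*s + 7)*exp(s)/6 + C.
The condition gives C = 2 + 7*exp(2)/6 - (7*exp(2)/6) = 2.
So G(s) = s**2*exp(s)/3 - 2*s*exp(s)/3 + 7*exp(s)/6 + 2.
Check: d/ds[s**2*exp(s)/3 - 2*s*exp(s)/3 + 7*exp(s)/6 + 2] = s**2*exp(s)/3 + exp(s)/2, which equals G'(s).

G(s) = s**2*exp(s)/3 - 2*s*exp(s)/3 + 7*exp(s)/6 + 2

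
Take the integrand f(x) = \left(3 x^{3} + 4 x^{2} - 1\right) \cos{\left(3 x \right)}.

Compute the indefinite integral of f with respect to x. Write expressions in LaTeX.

An antiderivative F(x) passes only if d/dx[F] lands on f(x) exactly.
Check: d/dx[x^{3} \sin{\left(3 x \right)} + \frac{4 x^{2} \sin{\left(3 x \right)}}{3} + x^{2} \cos{\left(3 x \right)} - \frac{2 x \sin{\left(3 x \right)}}{3} + \frac{8 x \cos{\left(3 x \right)}}{9} - \frac{17 \sin{\left(3 x \right)}}{27} - \frac{2 \cos{\left(3 x \right)}}{9}] = 3 x^{3} \cos{\left(3 x \right)} + 4 x^{2} \cos{\left(3 x \right)} - \cos{\left(3 x \right)}, which equals f(x).

F(x) = x^{3} \sin{\left(3 x \right)} + \frac{4 x^{2} \sin{\left(3 x \right)}}{3} + x^{2} \cos{\left(3 x \right)} - \frac{2 x \sin{\left(3 x \right)}}{3} + \frac{8 x \cos{\left(3 x \right)}}{9} - \frac{17 \sin{\left(3 x \right)}}{27} - \frac{2 \cos{\left(3 x \right)}}{9} + C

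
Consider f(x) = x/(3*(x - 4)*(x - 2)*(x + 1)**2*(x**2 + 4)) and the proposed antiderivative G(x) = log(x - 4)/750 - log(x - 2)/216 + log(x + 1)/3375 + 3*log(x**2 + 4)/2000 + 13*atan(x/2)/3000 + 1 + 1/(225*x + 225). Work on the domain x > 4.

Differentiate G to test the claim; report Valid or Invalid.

d/dx[G] = x/(3*x**6 - 12*x**5 + 3*x**4 - 18*x**3 - 12*x**2 + 120*x + 96)
This equals f(x) exactly, so the claim holds.

Valid - differentiating G returns exactly f.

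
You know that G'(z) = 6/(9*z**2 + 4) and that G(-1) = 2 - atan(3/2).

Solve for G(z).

A candidate passes only if d/dz[G] lands on the given G'(z) exactly.
A general antiderivative is atan(3*z/2) + C.
The condition gives C = 2 - atan(3/2) - (-atan(3/2)) = 2.
So G(z) = atan(3*z/2) + 2.
Check: d/dz[atan(3*z/2) + 2] = 6/(9*z**2 + 4) = G'(z).

G(z) = atan(3*z/2) + 2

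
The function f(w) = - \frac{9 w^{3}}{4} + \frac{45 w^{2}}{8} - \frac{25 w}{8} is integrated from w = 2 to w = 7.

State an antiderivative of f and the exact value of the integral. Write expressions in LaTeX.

f matches the chain-rule pattern g'(h)*h' with inner function h(w) = - \frac{3 w^{2}}{4} + \frac{5 w}{4}; substituting u = h(w) collapses the integral.
F(w) = - \frac{9 w^{4}}{16} + \frac{15 w^{3}}{8} - \frac{25 w^{2}}{16} is an antiderivative of f.
Check: d/dw[- \frac{9 w^{4}}{16} + \frac{15 w^{3}}{8} - \frac{25 w^{2}}{16}] = - \frac{9 w^{3}}{4} + \frac{45 w^{2}}{8} - \frac{25 w}{8} = f(w).
F(7) = -784; F(2) = - \frac{1}{4}.
Integral = F(7) - F(2) = - \frac{3135}{4}.

Antiderivative: F(w) = - \frac{9 w^{4}}{16} + \frac{15 w^{3}}{8} - \frac{25 w^{2}}{16}; value = - \frac{3135}{4}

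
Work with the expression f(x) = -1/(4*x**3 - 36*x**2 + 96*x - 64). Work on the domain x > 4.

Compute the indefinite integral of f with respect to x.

F(x) = (x*log(x - 4) - x*log(x - 1) - 4*log(x - 4) + 4*log(x - 1) + 3)/(36*x - 144) + C

Factor the denominator (4*(x - 4)**2*(x - 1)) and decompose: f = -1/(36*(x - 1)) + 1/(36*(x - 4)) - 1/(12*(x - 4)**2); each piece integrates to a log, atan, or power term.
Check: d/dx[(x*log(x - 4) - x*log(x - 1) - 4*log(x - 4) + 4*log(x - 1) + 3)/(36*x - 144)] = -1/(4*x**3 - 36*x**2 + 96*x - 64) = f(x).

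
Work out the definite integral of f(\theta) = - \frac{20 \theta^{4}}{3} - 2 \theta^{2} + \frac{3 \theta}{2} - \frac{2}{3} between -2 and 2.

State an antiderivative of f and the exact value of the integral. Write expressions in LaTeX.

Antiderivative: F(\theta) = - \frac{16 \theta^{5} + 8 \theta^{3} - 9 \theta^{2} + 8 \theta - 24}{12}; value = - \frac{296}{3}

Integrate term by term and add the pieces.
F(\theta) = - \frac{16 \theta^{5} + 8 \theta^{3} - 9 \theta^{2} + 8 \theta - 24}{12} is an antiderivative of f.
Check: d/d\theta[- \frac{16 \theta^{5} + 8 \theta^{3} - 9 \theta^{2} + 8 \theta - 24}{12}] = - \frac{20 \theta^{4}}{3} - 2 \theta^{2} + \frac{3 \theta}{2} - \frac{2}{3} = f(\theta).
F(2) = - \frac{133}{3}; F(-2) = \frac{163}{3}.
Integral = F(2) - F(-2) = - \frac{296}{3}.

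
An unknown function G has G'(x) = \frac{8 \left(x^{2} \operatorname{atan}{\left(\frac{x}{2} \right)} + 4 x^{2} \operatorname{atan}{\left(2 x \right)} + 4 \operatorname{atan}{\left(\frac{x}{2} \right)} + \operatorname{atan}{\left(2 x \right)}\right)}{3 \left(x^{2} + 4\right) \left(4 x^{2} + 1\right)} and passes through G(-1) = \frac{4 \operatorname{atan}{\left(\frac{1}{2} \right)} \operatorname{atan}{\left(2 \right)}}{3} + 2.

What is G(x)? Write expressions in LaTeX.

Recognize the product-rule pattern: G'(x) = u'v + uv' with u = \frac{4 \operatorname{atan}{\left(\frac{x}{2} \right)}}{3}, v = \operatorname{atan}{\left(2 x \right)}, so integration by parts undoes it.
A general antiderivative is \frac{4 \operatorname{atan}{\left(\frac{x}{2} \right)} \operatorname{atan}{\left(2 x \right)}}{3} + C.
The condition gives C = \frac{4 \operatorname{atan}{\left(\frac{1}{2} \right)} \operatorname{atan}{\left(2 \right)}}{3} + 2 - (\frac{4 \operatorname{atan}{\left(\frac{1}{2} \right)} \operatorname{atan}{\left(2 \right)}}{3}) = 2.
So G(x) = \frac{2 \left(2 \operatorname{atan}{\left(\frac{x}{2} \right)} \operatorname{atan}{\left(2 x \right)} + 3\right)}{3}.
Check: d/dx[\frac{2 \left(2 \operatorname{atan}{\left(\frac{x}{2} \right)} \operatorname{atan}{\left(2 x \right)} + 3\right)}{3}] = \frac{8 x^{2} \operatorname{atan}{\left(\frac{x}{2} \right)} + 32 x^{2} \operatorname{atan}{\left(2 x \right)} + 32 \operatorname{atan}{\left(\frac{x}{2} \right)} + 8 \operatorname{atan}{\left(2 x \right)}}{12 x^{4} + 51 x^{2} + 12}, which equals G'(x).

G(x) = \frac{2 \left(2 \operatorname{atan}{\left(\frac{x}{2} \right)} \operatorname{atan}{\left(2 x \right)} + 3\right)}{3}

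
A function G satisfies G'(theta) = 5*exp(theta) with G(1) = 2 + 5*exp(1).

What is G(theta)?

For G(theta) to be correct, d/dtheta[G] must agree with the stated G'(theta) identically.
A general antiderivative is 5*exp(theta) + C.
The condition gives C = 2 + 5*exp(1) - (5*exp(1)) = 2.
So G(theta) = 5*exp(theta) + 2.
Check: d/dtheta[5*exp(theta) + 2] = 5*exp(theta) = G'(theta).

G(theta) = 5*exp(theta) + 2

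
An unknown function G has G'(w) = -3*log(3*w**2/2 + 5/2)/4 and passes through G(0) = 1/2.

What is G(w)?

G(w) = (-3*w*log(3*w**2/2 + 5/2) + 6*w - 2*sqrt(15)*atan(sqrt(15)*w/5) + 2)/4

Whatever form G(w) takes, its d/dw must return the stated G'(w).
A general antiderivative is -3*w*log(3*w**2/2 + 5/2)/4 + 3*w/2 - sqrt(15)*atan(sqrt(15)*w/5)/2 + C.
The condition gives C = 1/2 - (0) = 1/2.
So G(w) = (-3*w*log(3*w**2/2 + 5/2) + 6*w - 2*sqrt(15)*atan(sqrt(15)*w/5) + 2)/4.
Check: d/dw[(-3*w*log(3*w**2/2 + 5/2) + 6*w - 2*sqrt(15)*atan(sqrt(15)*w/5) + 2)/4] = -3*log(3*w**2 + 5)/4 + 3*log(2)/4, which equals G'(w).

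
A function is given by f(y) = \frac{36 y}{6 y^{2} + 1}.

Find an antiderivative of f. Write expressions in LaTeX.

An antiderivative is F(y) = 3 \log{\left(2 y^{2} + \frac{1}{3} \right)}.

f matches the chain-rule pattern g'(h)*h' with inner function h(y) = 2 y^{2} + \frac{1}{3}; substituting u = h(y) collapses the integral.
Check: d/dy[3 \log{\left(2 y^{2} + \frac{1}{3} \right)}] = \frac{36 y}{6 y^{2} + 1} = f(y).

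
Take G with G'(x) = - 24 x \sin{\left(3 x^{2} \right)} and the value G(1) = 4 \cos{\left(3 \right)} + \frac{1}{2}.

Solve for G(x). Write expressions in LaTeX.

G(x) = 4 \cos{\left(3 x^{2} \right)} + \frac{1}{2}

G'(x) matches the chain-rule pattern g'(h)*h' with inner function h(x) = 3 x^{2}; substituting u = h(x) collapses the integral.
A general antiderivative is 4 \cos{\left(3 x^{2} \right)} + C.
The condition gives C = 4 \cos{\left(3 \right)} + \frac{1}{2} - (4 \cos{\left(3 \right)}) = \frac{1}{2}.
So G(x) = 4 \cos{\left(3 x^{2} \right)} + \frac{1}{2}.
Check: d/dx[4 \cos{\left(3 x^{2} \right)} + \frac{1}{2}] = - 24 x \sin{\left(3 x^{2} \right)} = G'(x).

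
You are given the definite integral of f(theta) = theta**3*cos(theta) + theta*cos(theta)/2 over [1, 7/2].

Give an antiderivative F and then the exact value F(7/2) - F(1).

Antiderivative: F(theta) = theta**3*sin(theta) + 3*theta**2*cos(theta) - 11*theta*sin(theta)/2 - 11*cos(theta)/2; value = 125*cos(7/2)/4 + 189*sin(7/2)/8 + 5*cos(1)/2 + 9*sin(1)/2

The integrand splits into summands that can be handled one at a time.
F(theta) = theta**3*sin(theta) + 3*theta**2*cos(theta) - 11*theta*sin(theta)/2 - 11*cos(theta)/2 is an antiderivative of f.
Check: d/dtheta[theta**3*sin(theta) + 3*theta**2*cos(theta) - 11*theta*sin(theta)/2 - 11*cos(theta)/2] = theta**3*cos(theta) + theta*cos(theta)/2 = f(theta).
F(7/2) = 125*cos(7/2)/4 + 189*sin(7/2)/8; F(1) = -9*sin(1)/2 - 5*cos(1)/2.
Integral = F(7/2) - F(1) = 125*cos(7/2)/4 + 189*sin(7/2)/8 + 5*cos(1)/2 + 9*sin(1)/2.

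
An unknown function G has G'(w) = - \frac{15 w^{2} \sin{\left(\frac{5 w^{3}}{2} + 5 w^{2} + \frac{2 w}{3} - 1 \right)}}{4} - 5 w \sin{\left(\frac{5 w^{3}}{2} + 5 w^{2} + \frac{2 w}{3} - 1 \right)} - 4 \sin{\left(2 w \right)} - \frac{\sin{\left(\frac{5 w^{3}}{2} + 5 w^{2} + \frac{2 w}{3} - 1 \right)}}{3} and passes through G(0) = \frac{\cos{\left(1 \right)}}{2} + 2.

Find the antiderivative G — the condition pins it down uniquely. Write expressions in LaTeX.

Integrate term by term and add the pieces.
A general antiderivative is 2 \cos{\left(2 w \right)} + \frac{\cos{\left(\frac{5 w^{3}}{2} + 5 w^{2} + \frac{2 w}{3} - 1 \right)}}{2} + C.
The condition gives C = \frac{\cos{\left(1 \right)}}{2} + 2 - (\frac{\cos{\left(1 \right)}}{2} + 2) = 0.
So G(w) = 2 \cos{\left(2 w \right)} + \frac{\cos{\left(\frac{5 w^{3}}{2} + 5 w^{2} + \frac{2 w}{3} - 1 \right)}}{2}.
Check: d/dw[2 \cos{\left(2 w \right)} + \frac{\cos{\left(\frac{5 w^{3}}{2} + 5 w^{2} + \frac{2 w}{3} - 1 \right)}}{2}] = - \frac{15 w^{2} \sin{\left(\frac{5 w^{3}}{2} + 5 w^{2} + \frac{2 w}{3} - 1 \right)}}{4} - 5 w \sin{\left(\frac{5 w^{3}}{2} + 5 w^{2} + \frac{2 w}{3} - 1 \right)} - 4 \sin{\left(2 w \right)} - \frac{\sin{\left(\frac{5 w^{3}}{2} + 5 w^{2} + \frac{2 w}{3} - 1 \right)}}{3} = G'(w).

G(w) = 2 \cos{\left(2 w \right)} + \frac{\cos{\left(\frac{5 w^{3}}{2} + 5 w^{2} + \frac{2 w}{3} - 1 \right)}}{2}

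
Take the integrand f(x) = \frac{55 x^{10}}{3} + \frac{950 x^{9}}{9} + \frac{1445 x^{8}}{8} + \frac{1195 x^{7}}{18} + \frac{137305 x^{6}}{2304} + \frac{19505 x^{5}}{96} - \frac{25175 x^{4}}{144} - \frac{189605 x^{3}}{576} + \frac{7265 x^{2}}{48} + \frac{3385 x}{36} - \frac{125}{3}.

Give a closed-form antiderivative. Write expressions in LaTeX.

Recognize the product-rule pattern: f = u'v + uv' with u = \frac{5 \left(x^{2} + \frac{5 x}{4} - 1\right)^{4}}{3}, v = x^{3} + \frac{4 x^{2}}{3} + 5, so integration by parts undoes it.
Check: d/dx[\frac{5 x^{11}}{3} + \frac{95 x^{10}}{9} + \frac{1445 x^{9}}{72} + \frac{1195 x^{8}}{144} + \frac{19615 x^{7}}{2304} + \frac{19505 x^{6}}{576} - \frac{5035 x^{5}}{144} - \frac{189605 x^{4}}{2304} + \frac{7265 x^{3}}{144} + \frac{3385 x^{2}}{72} - \frac{125 x}{3}] = \frac{55 x^{10}}{3} + \frac{950 x^{9}}{9} + \frac{1445 x^{8}}{8} + \frac{1195 x^{7}}{18} + \frac{137305 x^{6}}{2304} + \frac{19505 x^{5}}{96} - \frac{25175 x^{4}}{144} - \frac{189605 x^{3}}{576} + \frac{7265 x^{2}}{48} + \frac{3385 x}{36} - \frac{125}{3} = f(x).

An antiderivative is F(x) = \frac{5 x^{11}}{3} + \frac{95 x^{10}}{9} + \frac{1445 x^{9}}{72} + \frac{1195 x^{8}}{144} + \frac{19615 x^{7}}{2304} + \frac{19505 x^{6}}{576} - \frac{5035 x^{5}}{144} - \frac{189605 x^{4}}{2304} + \frac{7265 x^{3}}{144} + \frac{3385 x^{2}}{72} - \frac{125 x}{3}.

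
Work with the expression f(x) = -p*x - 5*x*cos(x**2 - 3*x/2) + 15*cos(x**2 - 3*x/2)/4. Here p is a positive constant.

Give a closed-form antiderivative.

Integrate term by term and add the pieces.
Check: d/dx[-p*x**2/2 - 5*sin(x**2 - 3*x/2)/2] = -p*x - 5*x*cos(x**2 - 3*x/2) + 15*cos(x**2 - 3*x/2)/4 = f(x).

An antiderivative is F(x) = -p*x**2/2 - 5*sin(x**2 - 3*x/2)/2.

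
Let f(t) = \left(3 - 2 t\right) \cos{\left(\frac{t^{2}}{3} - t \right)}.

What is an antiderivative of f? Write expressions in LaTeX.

An antiderivative is F(t) = - 3 \sin{\left(\frac{t^{2}}{3} - t \right)}.

The substitution u = \frac{t^{2}}{3} - t works: f is exactly (dF/du)*(du/dt) for that inner function.
Check: d/dt[- 3 \sin{\left(\frac{t^{2}}{3} - t \right)}] = - 2 t \cos{\left(\frac{t^{2}}{3} - t \right)} + 3 \cos{\left(\frac{t^{2}}{3} - t \right)}, which equals f(t).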